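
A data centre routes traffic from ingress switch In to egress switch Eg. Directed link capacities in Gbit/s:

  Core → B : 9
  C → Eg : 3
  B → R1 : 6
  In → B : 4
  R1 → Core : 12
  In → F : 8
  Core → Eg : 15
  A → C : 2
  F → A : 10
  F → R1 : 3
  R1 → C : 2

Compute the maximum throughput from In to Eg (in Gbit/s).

9

Augment In→B→R1→C→Eg: bottleneck 2, flow now 2.
Augment In→B→R1→Core→Eg: bottleneck 2, flow now 4.
Augment In→F→A→C→Eg: bottleneck 1, flow now 5.
Augment In→F→R1→Core→Eg: bottleneck 3, flow now 8.
Augment In→F→A→C→R1→Core→Eg: bottleneck 1, flow now 9. (uses reverse residual edge)
No augmenting path remains; maximum flow = 9.
In the residual graph, reachable from In: {In, F, A}.
Min-cut edges: In→B (4), F→R1 (3), A→C (2); capacity 4 + 3 + 2 = 9.
This cut is saturated, so no flow can exceed 9.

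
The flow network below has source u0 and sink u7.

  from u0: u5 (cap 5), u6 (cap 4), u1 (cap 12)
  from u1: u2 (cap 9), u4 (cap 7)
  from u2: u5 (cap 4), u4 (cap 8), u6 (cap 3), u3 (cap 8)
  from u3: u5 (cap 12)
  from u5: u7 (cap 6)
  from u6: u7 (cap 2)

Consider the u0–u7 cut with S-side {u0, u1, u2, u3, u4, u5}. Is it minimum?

No — its capacity is 13, but the minimum cut has capacity 8.

Given cut capacity: 4 + 3 + 6 = 13.
Augment u0→u5→u7: bottleneck 5, flow now 5.
Augment u0→u6→u7: bottleneck 2, flow now 7.
Augment u0→u1→u2→u5→u7: bottleneck 1, flow now 8.
No augmenting path remains; maximum flow = 8.
In the residual graph, reachable from u0: {u0, u1, u2, u3, u4, u5, u6}.
Min-cut edges: u5→u7 (6), u6→u7 (2); capacity 6 + 2 = 8.
Cut capacity 13 exceeds the max flow 8, so it is not minimum.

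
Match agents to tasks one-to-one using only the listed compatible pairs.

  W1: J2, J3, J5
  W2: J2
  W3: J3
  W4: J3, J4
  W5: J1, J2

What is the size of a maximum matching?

Unit-capacity flow: source→left, listed edges, right→sink; max matching = max flow.
Augmenting path W1→J2 (+1); matched 1.
Augmenting path W3→J3 (+1); matched 2.
Augmenting path W4→J4 (+1); matched 3.
Augmenting path W5→J1 (+1); matched 4.
Augmenting path W2→J2→W1→J5 (+1); matched 5.
No augmenting path remains; maximum matching = 5.
König certificate: {W1, W2, W3, W4, W5} is a vertex cover of size 5 (every listed pair touches it), so no matching can be larger.

5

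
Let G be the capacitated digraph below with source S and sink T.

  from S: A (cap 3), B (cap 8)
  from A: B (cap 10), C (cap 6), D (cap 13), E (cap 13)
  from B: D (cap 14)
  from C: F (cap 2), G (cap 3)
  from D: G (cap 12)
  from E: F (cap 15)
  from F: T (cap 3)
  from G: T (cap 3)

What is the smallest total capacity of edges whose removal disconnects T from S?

Augment S→A→C→F→T: bottleneck 2, flow now 2.
Augment S→A→C→G→T: bottleneck 1, flow now 3.
Augment S→B→D→G→T: bottleneck 2, flow now 5.
Augment S→B→D→G→C→A→E→F→T: bottleneck 1, flow now 6. (uses reverse residual edge)
No augmenting path remains; maximum flow = 6.
By max-flow min-cut, the minimum cut capacity equals the max flow.
In the residual graph, reachable from S: {S, B, D, G}.
Min-cut edges: S→A (3), G→T (3); capacity 3 + 3 = 6.

6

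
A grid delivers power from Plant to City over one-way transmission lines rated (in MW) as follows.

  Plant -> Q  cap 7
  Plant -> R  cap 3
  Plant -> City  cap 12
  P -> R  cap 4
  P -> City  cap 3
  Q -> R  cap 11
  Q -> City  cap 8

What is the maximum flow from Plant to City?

Augment Plant→City: bottleneck 12, flow now 12.
Augment Plant→Q→City: bottleneck 7, flow now 19.
No augmenting path remains; maximum flow = 19.
In the residual graph, reachable from Plant: {Plant, R}.
Min-cut edges: Plant→Q (7), Plant→City (12); capacity 7 + 12 = 19.
This cut is saturated, so no flow can exceed 19.

19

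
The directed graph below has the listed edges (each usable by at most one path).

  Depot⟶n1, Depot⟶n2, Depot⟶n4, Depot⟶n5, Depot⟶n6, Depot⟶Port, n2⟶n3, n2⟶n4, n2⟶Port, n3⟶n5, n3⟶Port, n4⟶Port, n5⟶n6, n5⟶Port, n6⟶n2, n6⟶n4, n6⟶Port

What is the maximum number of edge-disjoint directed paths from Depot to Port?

5

Assign every edge capacity 1; by Menger, the answer equals the max flow.
Path Depot→Port (+1); total 1.
Path Depot→n2→Port (+1); total 2.
Path Depot→n4→Port (+1); total 3.
Path Depot→n5→Port (+1); total 4.
Path Depot→n6→Port (+1); total 5.
No residual Depot→Port path; max flow = 5.
Certifying cut of size 5: {Depot→Port, Depot→n2, Depot→n4, Depot→n5, Depot→n6}.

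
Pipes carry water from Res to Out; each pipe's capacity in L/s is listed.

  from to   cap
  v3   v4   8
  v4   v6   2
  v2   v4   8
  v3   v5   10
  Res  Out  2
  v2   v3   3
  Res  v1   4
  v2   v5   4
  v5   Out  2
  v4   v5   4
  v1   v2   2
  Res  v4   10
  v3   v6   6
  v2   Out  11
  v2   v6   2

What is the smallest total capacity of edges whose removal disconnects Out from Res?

6

Augment Res→Out: bottleneck 2, flow now 2.
Augment Res→v1→v2→Out: bottleneck 2, flow now 4.
Augment Res→v4→v5→Out: bottleneck 2, flow now 6.
No augmenting path remains; maximum flow = 6.
By max-flow min-cut, the minimum cut capacity equals the max flow.
In the residual graph, reachable from Res: {Res, v1, v4, v5, v6}.
Min-cut edges: Res→Out (2), v1→v2 (2), v5→Out (2); capacity 2 + 2 + 2 = 6.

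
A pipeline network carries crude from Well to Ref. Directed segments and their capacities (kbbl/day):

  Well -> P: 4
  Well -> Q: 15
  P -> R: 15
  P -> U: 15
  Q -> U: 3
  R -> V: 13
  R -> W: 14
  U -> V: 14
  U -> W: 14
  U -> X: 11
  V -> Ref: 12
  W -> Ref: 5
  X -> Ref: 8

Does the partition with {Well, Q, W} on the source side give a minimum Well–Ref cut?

Given cut capacity: 4 + 3 + 5 = 12.
Augment Well→P→R→V→Ref: bottleneck 4, flow now 4.
Augment Well→Q→U→V→Ref: bottleneck 3, flow now 7.
No augmenting path remains; maximum flow = 7.
In the residual graph, reachable from Well: {Well, Q}.
Min-cut edges: Well→P (4), Q→U (3); capacity 4 + 3 = 7.
Cut capacity 12 exceeds the max flow 7, so it is not minimum.

No — its capacity is 12, but the minimum cut has capacity 7.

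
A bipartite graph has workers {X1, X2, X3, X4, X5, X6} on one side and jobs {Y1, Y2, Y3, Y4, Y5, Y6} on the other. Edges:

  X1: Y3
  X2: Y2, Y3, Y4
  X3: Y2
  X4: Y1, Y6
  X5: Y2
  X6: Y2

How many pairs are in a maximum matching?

Unit-capacity flow: source→left, listed edges, right→sink; max matching = max flow.
Augmenting path X1→Y3 (+1); matched 1.
Augmenting path X2→Y2 (+1); matched 2.
Augmenting path X4→Y1 (+1); matched 3.
Augmenting path X3→Y2→X2→Y4 (+1); matched 4.
No augmenting path remains; maximum matching = 4.
König certificate: {X1, X2, X4, Y2} is a vertex cover of size 4 (every listed pair touches it), so no matching can be larger.

4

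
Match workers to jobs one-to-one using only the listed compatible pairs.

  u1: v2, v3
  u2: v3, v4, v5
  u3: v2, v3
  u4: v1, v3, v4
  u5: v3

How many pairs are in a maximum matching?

4

Unit-capacity flow: source→left, listed edges, right→sink; max matching = max flow.
Augmenting path u1→v2 (+1); matched 1.
Augmenting path u2→v3 (+1); matched 2.
Augmenting path u4→v1 (+1); matched 3.
Augmenting path u3→v3→u2→v4 (+1); matched 4.
No augmenting path remains; maximum matching = 4.
König certificate: {u2, u4, v2, v3} is a vertex cover of size 4 (every listed pair touches it), so no matching can be larger.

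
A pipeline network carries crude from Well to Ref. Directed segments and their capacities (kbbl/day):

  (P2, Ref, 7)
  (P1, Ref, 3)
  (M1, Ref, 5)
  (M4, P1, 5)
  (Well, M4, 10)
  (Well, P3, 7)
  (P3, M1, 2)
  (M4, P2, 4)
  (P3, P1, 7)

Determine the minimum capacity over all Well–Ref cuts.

Augment Well→M4→P2→Ref: bottleneck 4, flow now 4.
Augment Well→M4→P1→Ref: bottleneck 3, flow now 7.
Augment Well→P3→M1→Ref: bottleneck 2, flow now 9.
No augmenting path remains; maximum flow = 9.
By max-flow min-cut, the minimum cut capacity equals the max flow.
In the residual graph, reachable from Well: {Well, M4, P3, P1}.
Min-cut edges: M4→P2 (4), P3→M1 (2), P1→Ref (3); capacity 4 + 2 + 3 = 9.

9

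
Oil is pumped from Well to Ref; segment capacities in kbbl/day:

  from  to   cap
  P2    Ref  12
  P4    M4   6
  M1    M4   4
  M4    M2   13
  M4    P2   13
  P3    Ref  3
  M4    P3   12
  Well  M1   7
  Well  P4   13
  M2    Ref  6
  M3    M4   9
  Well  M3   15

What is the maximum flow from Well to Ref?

Augment Well→M1→M4→M2→Ref: bottleneck 4, flow now 4.
Augment Well→M3→M4→M2→Ref: bottleneck 2, flow now 6.
Augment Well→M3→M4→P3→Ref: bottleneck 3, flow now 9.
Augment Well→M3→M4→P2→Ref: bottleneck 4, flow now 13.
Augment Well→P4→M4→P2→Ref: bottleneck 6, flow now 19.
No augmenting path remains; maximum flow = 19.
In the residual graph, reachable from Well: {Well, M1, M3, P4}.
Min-cut edges: M1→M4 (4), M3→M4 (9), P4→M4 (6); capacity 4 + 9 + 6 = 19.
This cut is saturated, so no flow can exceed 19.

19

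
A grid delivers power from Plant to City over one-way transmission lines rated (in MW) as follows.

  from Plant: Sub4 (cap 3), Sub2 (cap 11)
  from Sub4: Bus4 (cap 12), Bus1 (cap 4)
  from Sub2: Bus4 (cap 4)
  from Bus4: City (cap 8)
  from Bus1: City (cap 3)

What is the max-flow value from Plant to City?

Augment Plant→Sub4→Bus4→City: bottleneck 3, flow now 3.
Augment Plant→Sub2→Bus4→City: bottleneck 4, flow now 7.
No augmenting path remains; maximum flow = 7.
In the residual graph, reachable from Plant: {Plant, Sub2}.
Min-cut edges: Plant→Sub4 (3), Sub2→Bus4 (4); capacity 3 + 4 = 7.
This cut is saturated, so no flow can exceed 7.

7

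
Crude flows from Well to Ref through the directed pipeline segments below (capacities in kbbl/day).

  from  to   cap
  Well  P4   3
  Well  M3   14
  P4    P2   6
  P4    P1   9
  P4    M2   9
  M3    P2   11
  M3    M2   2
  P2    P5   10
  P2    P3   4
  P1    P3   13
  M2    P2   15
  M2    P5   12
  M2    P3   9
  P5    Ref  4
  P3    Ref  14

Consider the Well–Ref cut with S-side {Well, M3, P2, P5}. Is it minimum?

Yes — it is a minimum cut (capacity 13).

Given cut capacity: 3 + 2 + 4 + 4 = 13.
Augment Well→P4→P2→P5→Ref: bottleneck 3, flow now 3.
Augment Well→M3→P2→P5→Ref: bottleneck 1, flow now 4.
Augment Well→M3→P2→P3→Ref: bottleneck 4, flow now 8.
Augment Well→M3→M2→P3→Ref: bottleneck 2, flow now 10.
Augment Well→M3→P2→P4→P1→P3→Ref: bottleneck 3, flow now 13. (uses reverse residual edge)
No augmenting path remains; maximum flow = 13.
Cut capacity 13 equals the max flow, so it is a minimum cut.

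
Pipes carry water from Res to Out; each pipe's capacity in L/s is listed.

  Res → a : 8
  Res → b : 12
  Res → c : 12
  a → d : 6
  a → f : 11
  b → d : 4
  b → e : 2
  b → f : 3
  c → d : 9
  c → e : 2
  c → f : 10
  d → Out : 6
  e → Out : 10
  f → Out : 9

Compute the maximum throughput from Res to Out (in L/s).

Augment Res→a→d→Out: bottleneck 6, flow now 6.
Augment Res→a→f→Out: bottleneck 2, flow now 8.
Augment Res→b→e→Out: bottleneck 2, flow now 10.
Augment Res→b→f→Out: bottleneck 3, flow now 13.
Augment Res→c→e→Out: bottleneck 2, flow now 15.
Augment Res→c→f→Out: bottleneck 4, flow now 19.
No augmenting path remains; maximum flow = 19.
In the residual graph, reachable from Res: {Res, a, b, c, d, f}.
Min-cut edges: b→e (2), c→e (2), d→Out (6), f→Out (9); capacity 2 + 2 + 6 + 9 = 19.
This cut is saturated, so no flow can exceed 19.

19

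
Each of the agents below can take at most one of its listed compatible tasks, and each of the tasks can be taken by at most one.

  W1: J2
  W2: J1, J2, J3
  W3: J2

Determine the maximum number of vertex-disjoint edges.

2

Unit-capacity flow: source→left, listed edges, right→sink; max matching = max flow.
Augmenting path W1→J2 (+1); matched 1.
Augmenting path W2→J1 (+1); matched 2.
No augmenting path remains; maximum matching = 2.
König certificate: {W2, J2} is a vertex cover of size 2 (every listed pair touches it), so no matching can be larger.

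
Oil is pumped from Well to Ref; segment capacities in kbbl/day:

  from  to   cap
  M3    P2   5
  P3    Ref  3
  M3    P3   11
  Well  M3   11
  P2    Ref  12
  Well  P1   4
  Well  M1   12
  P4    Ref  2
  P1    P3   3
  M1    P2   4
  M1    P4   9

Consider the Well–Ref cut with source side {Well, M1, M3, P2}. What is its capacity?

Edges leaving {Well, M1, M3, P2}: Well→P1 (4), M1→P4 (9), M3→P3 (11), P2→Ref (12).
Cut capacity = 4 + 9 + 11 + 12 = 36.

36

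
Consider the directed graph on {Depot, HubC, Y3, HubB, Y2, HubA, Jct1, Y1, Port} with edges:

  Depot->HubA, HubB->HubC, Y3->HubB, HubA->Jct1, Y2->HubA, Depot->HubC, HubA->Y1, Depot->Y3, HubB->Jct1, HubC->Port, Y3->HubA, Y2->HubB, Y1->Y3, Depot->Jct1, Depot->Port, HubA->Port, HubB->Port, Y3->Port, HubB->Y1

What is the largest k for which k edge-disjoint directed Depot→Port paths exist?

4

Assign every edge capacity 1; by Menger, the answer equals the max flow.
Path Depot→Port (+1); total 1.
Path Depot→HubC→Port (+1); total 2.
Path Depot→Y3→Port (+1); total 3.
Path Depot→HubA→Port (+1); total 4.
No residual Depot→Port path; max flow = 4.
Certifying cut of size 4: {Depot→HubA, Depot→HubC, Depot→Port, Depot→Y3}.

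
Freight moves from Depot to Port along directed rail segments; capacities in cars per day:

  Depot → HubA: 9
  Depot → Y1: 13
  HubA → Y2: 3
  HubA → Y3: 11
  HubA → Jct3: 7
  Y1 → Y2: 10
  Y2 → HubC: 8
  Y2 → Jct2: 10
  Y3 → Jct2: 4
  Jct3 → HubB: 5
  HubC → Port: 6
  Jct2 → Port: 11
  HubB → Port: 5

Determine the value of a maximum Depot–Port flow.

Augment Depot→HubA→Y2→HubC→Port: bottleneck 3, flow now 3.
Augment Depot→HubA→Y3→Jct2→Port: bottleneck 4, flow now 7.
Augment Depot→HubA→Jct3→HubB→Port: bottleneck 2, flow now 9.
Augment Depot→Y1→Y2→HubC→Port: bottleneck 3, flow now 12.
Augment Depot→Y1→Y2→Jct2→Port: bottleneck 7, flow now 19.
No augmenting path remains; maximum flow = 19.
In the residual graph, reachable from Depot: {Depot, Y1}.
Min-cut edges: Depot→HubA (9), Y1→Y2 (10); capacity 9 + 10 = 19.
This cut is saturated, so no flow can exceed 19.

19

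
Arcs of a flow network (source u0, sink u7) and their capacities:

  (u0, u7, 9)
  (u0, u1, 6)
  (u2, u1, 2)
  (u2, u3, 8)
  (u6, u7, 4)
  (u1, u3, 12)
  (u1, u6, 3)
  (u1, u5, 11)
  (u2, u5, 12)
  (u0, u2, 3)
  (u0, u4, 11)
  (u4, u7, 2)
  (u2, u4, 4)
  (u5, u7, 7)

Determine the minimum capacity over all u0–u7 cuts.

20

Augment u0→u7: bottleneck 9, flow now 9.
Augment u0→u4→u7: bottleneck 2, flow now 11.
Augment u0→u1→u5→u7: bottleneck 6, flow now 17.
Augment u0→u2→u5→u7: bottleneck 1, flow now 18.
Augment u0→u2→u1→u6→u7: bottleneck 2, flow now 20.
No augmenting path remains; maximum flow = 20.
By max-flow min-cut, the minimum cut capacity equals the max flow.
In the residual graph, reachable from u0: {u0, u4}.
Min-cut edges: u0→u1 (6), u0→u2 (3), u0→u7 (9), u4→u7 (2); capacity 6 + 3 + 9 + 2 = 20.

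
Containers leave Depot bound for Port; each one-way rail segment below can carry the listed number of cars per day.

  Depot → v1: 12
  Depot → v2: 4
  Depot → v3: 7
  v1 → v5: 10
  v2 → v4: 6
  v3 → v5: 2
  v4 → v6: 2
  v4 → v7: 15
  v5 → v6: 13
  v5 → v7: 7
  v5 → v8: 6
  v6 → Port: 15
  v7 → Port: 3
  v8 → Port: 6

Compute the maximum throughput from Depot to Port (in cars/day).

Augment Depot→v1→v5→v6→Port: bottleneck 10, flow now 10.
Augment Depot→v2→v4→v6→Port: bottleneck 2, flow now 12.
Augment Depot→v2→v4→v7→Port: bottleneck 2, flow now 14.
Augment Depot→v3→v5→v6→Port: bottleneck 2, flow now 16.
No augmenting path remains; maximum flow = 16.
In the residual graph, reachable from Depot: {Depot, v1, v3}.
Min-cut edges: Depot→v2 (4), v1→v5 (10), v3→v5 (2); capacity 4 + 10 + 2 = 16.
This cut is saturated, so no flow can exceed 16.

16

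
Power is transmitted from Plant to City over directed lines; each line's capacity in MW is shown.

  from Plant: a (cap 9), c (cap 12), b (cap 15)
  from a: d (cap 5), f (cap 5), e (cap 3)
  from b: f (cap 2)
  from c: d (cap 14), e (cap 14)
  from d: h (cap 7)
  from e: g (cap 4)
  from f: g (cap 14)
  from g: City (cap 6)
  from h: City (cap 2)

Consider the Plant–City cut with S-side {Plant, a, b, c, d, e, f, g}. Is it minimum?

Given cut capacity: 7 + 6 = 13.
Augment Plant→a→d→h→City: bottleneck 2, flow now 2.
Augment Plant→a→e→g→City: bottleneck 3, flow now 5.
Augment Plant→a→f→g→City: bottleneck 3, flow now 8.
No augmenting path remains; maximum flow = 8.
In the residual graph, reachable from Plant: {Plant, a, b, c, d, e, f, g, h}.
Min-cut edges: g→City (6), h→City (2); capacity 6 + 2 = 8.
Cut capacity 13 exceeds the max flow 8, so it is not minimum.

No — its capacity is 13, but the minimum cut has capacity 8.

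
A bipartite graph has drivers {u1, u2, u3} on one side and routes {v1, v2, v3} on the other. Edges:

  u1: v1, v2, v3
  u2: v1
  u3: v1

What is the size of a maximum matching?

2

Unit-capacity flow: source→left, listed edges, right→sink; max matching = max flow.
Augmenting path u1→v1 (+1); matched 1.
Augmenting path u2→v1→u1→v2 (+1); matched 2.
No augmenting path remains; maximum matching = 2.
König certificate: {u1, v1} is a vertex cover of size 2 (every listed pair touches it), so no matching can be larger.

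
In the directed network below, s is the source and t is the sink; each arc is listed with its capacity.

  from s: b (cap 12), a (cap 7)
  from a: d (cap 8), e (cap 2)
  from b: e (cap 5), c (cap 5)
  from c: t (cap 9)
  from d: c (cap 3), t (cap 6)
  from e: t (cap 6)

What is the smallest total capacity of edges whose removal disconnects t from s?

17

Augment s→a→d→t: bottleneck 6, flow now 6.
Augment s→a→e→t: bottleneck 1, flow now 7.
Augment s→b→c→t: bottleneck 5, flow now 12.
Augment s→b→e→t: bottleneck 5, flow now 17.
No augmenting path remains; maximum flow = 17.
By max-flow min-cut, the minimum cut capacity equals the max flow.
In the residual graph, reachable from s: {s, b}.
Min-cut edges: s→a (7), b→c (5), b→e (5); capacity 7 + 5 + 5 = 17.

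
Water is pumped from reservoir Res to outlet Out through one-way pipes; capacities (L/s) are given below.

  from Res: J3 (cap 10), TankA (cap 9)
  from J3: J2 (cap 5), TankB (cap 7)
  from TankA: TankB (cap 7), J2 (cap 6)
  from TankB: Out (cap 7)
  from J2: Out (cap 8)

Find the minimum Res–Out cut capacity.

Augment Res→J3→TankB→Out: bottleneck 7, flow now 7.
Augment Res→J3→J2→Out: bottleneck 3, flow now 10.
Augment Res→TankA→J2→Out: bottleneck 5, flow now 15.
No augmenting path remains; maximum flow = 15.
By max-flow min-cut, the minimum cut capacity equals the max flow.
In the residual graph, reachable from Res: {Res, J3, TankA, TankB, J2}.
Min-cut edges: TankB→Out (7), J2→Out (8); capacity 7 + 8 = 15.

15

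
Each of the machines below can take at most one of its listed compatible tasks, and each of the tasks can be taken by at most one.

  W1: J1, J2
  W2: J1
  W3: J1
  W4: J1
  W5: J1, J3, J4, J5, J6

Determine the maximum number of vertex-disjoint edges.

Unit-capacity flow: source→left, listed edges, right→sink; max matching = max flow.
Augmenting path W1→J1 (+1); matched 1.
Augmenting path W5→J3 (+1); matched 2.
Augmenting path W2→J1→W1→J2 (+1); matched 3.
No augmenting path remains; maximum matching = 3.
König certificate: {W1, W5, J1} is a vertex cover of size 3 (every listed pair touches it), so no matching can be larger.

3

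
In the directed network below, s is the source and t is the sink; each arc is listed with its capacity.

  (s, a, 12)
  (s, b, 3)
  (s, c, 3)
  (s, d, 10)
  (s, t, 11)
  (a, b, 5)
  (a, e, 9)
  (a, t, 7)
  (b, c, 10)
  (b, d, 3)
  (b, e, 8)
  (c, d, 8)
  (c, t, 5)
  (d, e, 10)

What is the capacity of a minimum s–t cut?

Augment s→t: bottleneck 11, flow now 11.
Augment s→a→t: bottleneck 7, flow now 18.
Augment s→c→t: bottleneck 3, flow now 21.
Augment s→b→c→t: bottleneck 2, flow now 23.
No augmenting path remains; maximum flow = 23.
By max-flow min-cut, the minimum cut capacity equals the max flow.
In the residual graph, reachable from s: {s, a, b, c, d, e}.
Min-cut edges: s→t (11), a→t (7), c→t (5); capacity 11 + 7 + 5 = 23.

23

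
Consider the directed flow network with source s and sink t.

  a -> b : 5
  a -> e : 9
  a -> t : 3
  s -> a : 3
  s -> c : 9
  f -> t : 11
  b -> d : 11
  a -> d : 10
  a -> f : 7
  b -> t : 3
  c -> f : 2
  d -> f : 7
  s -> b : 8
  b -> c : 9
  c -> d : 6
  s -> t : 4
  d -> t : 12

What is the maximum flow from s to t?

23

Augment s→t: bottleneck 4, flow now 4.
Augment s→a→t: bottleneck 3, flow now 7.
Augment s→b→t: bottleneck 3, flow now 10.
Augment s→b→d→t: bottleneck 5, flow now 15.
Augment s→c→d→t: bottleneck 6, flow now 21.
Augment s→c→f→t: bottleneck 2, flow now 23.
No augmenting path remains; maximum flow = 23.
In the residual graph, reachable from s: {s, c}.
Min-cut edges: s→a (3), s→b (8), s→t (4), c→d (6), c→f (2); capacity 3 + 8 + 4 + 6 + 2 = 23.
This cut is saturated, so no flow can exceed 23.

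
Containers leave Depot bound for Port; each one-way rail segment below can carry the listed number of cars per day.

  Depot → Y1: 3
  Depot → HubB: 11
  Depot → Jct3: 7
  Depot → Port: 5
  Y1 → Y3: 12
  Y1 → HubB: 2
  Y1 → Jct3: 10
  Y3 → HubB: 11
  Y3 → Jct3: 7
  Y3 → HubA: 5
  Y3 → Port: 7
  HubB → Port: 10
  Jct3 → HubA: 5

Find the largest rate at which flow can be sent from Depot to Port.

Augment Depot→Port: bottleneck 5, flow now 5.
Augment Depot→HubB→Port: bottleneck 10, flow now 15.
Augment Depot→Y1→Y3→Port: bottleneck 3, flow now 18.
No augmenting path remains; maximum flow = 18.
In the residual graph, reachable from Depot: {Depot, HubB, Jct3, HubA}.
Min-cut edges: Depot→Y1 (3), Depot→Port (5), HubB→Port (10); capacity 3 + 5 + 10 = 18.
This cut is saturated, so no flow can exceed 18.

18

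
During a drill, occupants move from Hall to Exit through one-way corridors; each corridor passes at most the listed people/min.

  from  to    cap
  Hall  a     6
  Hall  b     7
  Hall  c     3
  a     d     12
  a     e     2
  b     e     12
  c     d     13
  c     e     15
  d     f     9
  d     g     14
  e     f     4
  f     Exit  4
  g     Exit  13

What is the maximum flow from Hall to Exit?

13

Augment Hall→a→d→f→Exit: bottleneck 4, flow now 4.
Augment Hall→a→d→g→Exit: bottleneck 2, flow now 6.
Augment Hall→c→d→g→Exit: bottleneck 3, flow now 9.
Augment Hall→b→e→f→d→g→Exit: bottleneck 4, flow now 13. (uses reverse residual edge)
No augmenting path remains; maximum flow = 13.
In the residual graph, reachable from Hall: {Hall, b, e}.
Min-cut edges: Hall→a (6), Hall→c (3), e→f (4); capacity 6 + 3 + 4 = 13.
This cut is saturated, so no flow can exceed 13.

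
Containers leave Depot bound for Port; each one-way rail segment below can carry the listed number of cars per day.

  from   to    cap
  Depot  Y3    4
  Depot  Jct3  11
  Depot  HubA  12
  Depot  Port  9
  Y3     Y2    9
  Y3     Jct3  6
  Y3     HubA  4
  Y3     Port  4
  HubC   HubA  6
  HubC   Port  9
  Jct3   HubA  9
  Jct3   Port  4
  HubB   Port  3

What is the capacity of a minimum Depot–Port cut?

Augment Depot→Port: bottleneck 9, flow now 9.
Augment Depot→Y3→Port: bottleneck 4, flow now 13.
Augment Depot→Jct3→Port: bottleneck 4, flow now 17.
No augmenting path remains; maximum flow = 17.
By max-flow min-cut, the minimum cut capacity equals the max flow.
In the residual graph, reachable from Depot: {Depot, Jct3, HubA}.
Min-cut edges: Depot→Y3 (4), Depot→Port (9), Jct3→Port (4); capacity 4 + 9 + 4 = 17.

17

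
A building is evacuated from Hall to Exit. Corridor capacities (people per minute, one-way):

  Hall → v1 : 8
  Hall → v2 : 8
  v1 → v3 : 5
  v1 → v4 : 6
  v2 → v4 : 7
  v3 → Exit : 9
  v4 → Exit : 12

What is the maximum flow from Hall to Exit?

15

Augment Hall→v1→v3→Exit: bottleneck 5, flow now 5.
Augment Hall→v1→v4→Exit: bottleneck 3, flow now 8.
Augment Hall→v2→v4→Exit: bottleneck 7, flow now 15.
No augmenting path remains; maximum flow = 15.
In the residual graph, reachable from Hall: {Hall, v2}.
Min-cut edges: Hall→v1 (8), v2→v4 (7); capacity 8 + 7 = 15.
This cut is saturated, so no flow can exceed 15.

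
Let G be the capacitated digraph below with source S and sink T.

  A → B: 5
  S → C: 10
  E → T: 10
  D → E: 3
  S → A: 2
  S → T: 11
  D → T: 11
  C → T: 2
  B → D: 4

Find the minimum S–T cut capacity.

15

Augment S→T: bottleneck 11, flow now 11.
Augment S→C→T: bottleneck 2, flow now 13.
Augment S→A→B→D→T: bottleneck 2, flow now 15.
No augmenting path remains; maximum flow = 15.
By max-flow min-cut, the minimum cut capacity equals the max flow.
In the residual graph, reachable from S: {S, C}.
Min-cut edges: S→A (2), S→T (11), C→T (2); capacity 2 + 11 + 2 = 15.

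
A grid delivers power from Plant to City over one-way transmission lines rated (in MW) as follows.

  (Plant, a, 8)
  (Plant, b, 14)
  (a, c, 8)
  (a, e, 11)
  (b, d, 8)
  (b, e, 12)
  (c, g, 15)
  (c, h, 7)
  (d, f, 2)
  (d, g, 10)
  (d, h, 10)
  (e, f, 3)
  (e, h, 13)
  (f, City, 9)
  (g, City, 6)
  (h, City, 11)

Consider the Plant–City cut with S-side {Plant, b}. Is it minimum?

No — its capacity is 28, but the minimum cut has capacity 22.

Given cut capacity: 8 + 8 + 12 = 28.
Augment Plant→a→c→g→City: bottleneck 6, flow now 6.
Augment Plant→a→c→h→City: bottleneck 2, flow now 8.
Augment Plant→b→d→f→City: bottleneck 2, flow now 10.
Augment Plant→b→d→h→City: bottleneck 6, flow now 16.
Augment Plant→b→e→f→City: bottleneck 3, flow now 19.
Augment Plant→b→e→h→City: bottleneck 3, flow now 22.
No augmenting path remains; maximum flow = 22.
In the residual graph, reachable from Plant: {Plant}.
Min-cut edges: Plant→a (8), Plant→b (14); capacity 8 + 14 = 22.
Cut capacity 28 exceeds the max flow 22, so it is not minimum.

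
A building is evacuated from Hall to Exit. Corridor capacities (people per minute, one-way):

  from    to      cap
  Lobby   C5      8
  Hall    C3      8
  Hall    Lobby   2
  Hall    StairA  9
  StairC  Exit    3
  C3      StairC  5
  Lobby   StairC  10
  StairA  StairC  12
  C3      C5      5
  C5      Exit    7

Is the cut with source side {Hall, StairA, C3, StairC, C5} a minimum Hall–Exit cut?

Given cut capacity: 2 + 3 + 7 = 12.
Augment Hall→StairA→StairC→Exit: bottleneck 3, flow now 3.
Augment Hall→C3→C5→Exit: bottleneck 5, flow now 8.
Augment Hall→Lobby→C5→Exit: bottleneck 2, flow now 10.
No augmenting path remains; maximum flow = 10.
In the residual graph, reachable from Hall: {Hall, StairA, C3, StairC}.
Min-cut edges: Hall→Lobby (2), C3→C5 (5), StairC→Exit (3); capacity 2 + 5 + 3 = 10.
Cut capacity 12 exceeds the max flow 10, so it is not minimum.

No — its capacity is 12, but the minimum cut has capacity 10.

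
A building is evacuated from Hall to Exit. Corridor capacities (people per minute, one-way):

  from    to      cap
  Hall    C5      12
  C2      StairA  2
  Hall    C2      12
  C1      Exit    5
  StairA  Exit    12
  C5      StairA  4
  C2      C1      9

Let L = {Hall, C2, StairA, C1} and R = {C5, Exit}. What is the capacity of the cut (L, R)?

Edges leaving {Hall, C2, StairA, C1}: Hall→C5 (12), StairA→Exit (12), C1→Exit (5).
Cut capacity = 12 + 12 + 5 = 29.

29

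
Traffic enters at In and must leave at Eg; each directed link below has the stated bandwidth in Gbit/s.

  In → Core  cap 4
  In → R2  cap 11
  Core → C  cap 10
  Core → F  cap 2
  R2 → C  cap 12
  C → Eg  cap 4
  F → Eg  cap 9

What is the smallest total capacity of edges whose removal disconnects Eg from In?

Augment In→Core→C→Eg: bottleneck 4, flow now 4.
Augment In→R2→C→Core→F→Eg: bottleneck 2, flow now 6. (uses reverse residual edge)
No augmenting path remains; maximum flow = 6.
By max-flow min-cut, the minimum cut capacity equals the max flow.
In the residual graph, reachable from In: {In, Core, R2, C}.
Min-cut edges: Core→F (2), C→Eg (4); capacity 2 + 4 = 6.

6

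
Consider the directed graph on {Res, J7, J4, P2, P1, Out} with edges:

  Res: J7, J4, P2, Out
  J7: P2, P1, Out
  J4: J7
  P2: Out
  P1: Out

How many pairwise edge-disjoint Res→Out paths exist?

Assign every edge capacity 1; by Menger, the answer equals the max flow.
Path Res→Out (+1); total 1.
Path Res→J7→Out (+1); total 2.
Path Res→P2→Out (+1); total 3.
Path Res→J4→J7→P1→Out (+1); total 4.
No residual Res→Out path; max flow = 4.
Certifying cut of size 4: {Res→J4, Res→J7, Res→Out, Res→P2}.

4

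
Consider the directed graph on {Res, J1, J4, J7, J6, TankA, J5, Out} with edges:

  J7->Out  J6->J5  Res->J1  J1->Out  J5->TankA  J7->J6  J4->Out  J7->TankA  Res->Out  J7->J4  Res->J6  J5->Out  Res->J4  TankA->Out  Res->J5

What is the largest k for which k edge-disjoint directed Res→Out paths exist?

Assign every edge capacity 1; by Menger, the answer equals the max flow.
Path Res→Out (+1); total 1.
Path Res→J1→Out (+1); total 2.
Path Res→J4→Out (+1); total 3.
Path Res→J5→Out (+1); total 4.
Path Res→J6→J5→TankA→Out (+1); total 5.
No residual Res→Out path; max flow = 5.
Certifying cut of size 5: {Res→J1, Res→J4, Res→J5, Res→J6, Res→Out}.

5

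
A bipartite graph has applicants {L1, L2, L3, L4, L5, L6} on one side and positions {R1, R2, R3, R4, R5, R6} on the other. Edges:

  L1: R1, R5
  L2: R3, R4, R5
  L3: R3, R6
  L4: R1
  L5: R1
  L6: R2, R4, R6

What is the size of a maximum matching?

5

Unit-capacity flow: source→left, listed edges, right→sink; max matching = max flow.
Augmenting path L1→R1 (+1); matched 1.
Augmenting path L2→R3 (+1); matched 2.
Augmenting path L3→R6 (+1); matched 3.
Augmenting path L6→R2 (+1); matched 4.
Augmenting path L4→R1→L1→R5 (+1); matched 5.
No augmenting path remains; maximum matching = 5.
König certificate: {L1, L2, L3, L6, R1} is a vertex cover of size 5 (every listed pair touches it), so no matching can be larger.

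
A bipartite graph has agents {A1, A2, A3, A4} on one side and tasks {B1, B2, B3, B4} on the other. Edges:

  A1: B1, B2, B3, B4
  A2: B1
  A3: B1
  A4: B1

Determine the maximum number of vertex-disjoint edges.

2

Unit-capacity flow: source→left, listed edges, right→sink; max matching = max flow.
Augmenting path A1→B1 (+1); matched 1.
Augmenting path A2→B1→A1→B2 (+1); matched 2.
No augmenting path remains; maximum matching = 2.
König certificate: {A1, B1} is a vertex cover of size 2 (every listed pair touches it), so no matching can be larger.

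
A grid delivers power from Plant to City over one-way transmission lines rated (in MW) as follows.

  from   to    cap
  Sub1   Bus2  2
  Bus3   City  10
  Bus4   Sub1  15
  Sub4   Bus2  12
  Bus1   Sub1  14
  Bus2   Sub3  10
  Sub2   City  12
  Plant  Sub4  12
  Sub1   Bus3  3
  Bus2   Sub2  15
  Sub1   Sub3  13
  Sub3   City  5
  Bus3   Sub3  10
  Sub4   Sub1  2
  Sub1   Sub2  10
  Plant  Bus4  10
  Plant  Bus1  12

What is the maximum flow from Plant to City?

Augment Plant→Bus4→Sub1→Sub3→City: bottleneck 5, flow now 5.
Augment Plant→Bus4→Sub1→Bus3→City: bottleneck 3, flow now 8.
Augment Plant→Bus4→Sub1→Sub2→City: bottleneck 2, flow now 10.
Augment Plant→Sub4→Bus2→Sub2→City: bottleneck 10, flow now 20.
No augmenting path remains; maximum flow = 20.
In the residual graph, reachable from Plant: {Plant, Bus4, Sub4, Bus1, Bus2, Sub1, Sub3, Sub2}.
Min-cut edges: Sub1→Bus3 (3), Sub3→City (5), Sub2→City (12); capacity 3 + 5 + 12 = 20.
This cut is saturated, so no flow can exceed 20.

20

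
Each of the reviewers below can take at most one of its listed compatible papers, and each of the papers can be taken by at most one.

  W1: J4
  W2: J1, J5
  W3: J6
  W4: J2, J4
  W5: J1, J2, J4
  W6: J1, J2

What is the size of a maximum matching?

5

Unit-capacity flow: source→left, listed edges, right→sink; max matching = max flow.
Augmenting path W1→J4 (+1); matched 1.
Augmenting path W2→J1 (+1); matched 2.
Augmenting path W3→J6 (+1); matched 3.
Augmenting path W4→J2 (+1); matched 4.
Augmenting path W5→J1→W2→J5 (+1); matched 5.
No augmenting path remains; maximum matching = 5.
König certificate: {W2, W3, J1, J2, J4} is a vertex cover of size 5 (every listed pair touches it), so no matching can be larger.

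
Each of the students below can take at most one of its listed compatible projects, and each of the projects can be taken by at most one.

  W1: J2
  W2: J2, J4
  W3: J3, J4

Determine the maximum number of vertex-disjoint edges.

Unit-capacity flow: source→left, listed edges, right→sink; max matching = max flow.
Augmenting path W1→J2 (+1); matched 1.
Augmenting path W2→J4 (+1); matched 2.
Augmenting path W3→J3 (+1); matched 3.
No augmenting path remains; maximum matching = 3.
König certificate: {W1, W2, W3} is a vertex cover of size 3 (every listed pair touches it), so no matching can be larger.

3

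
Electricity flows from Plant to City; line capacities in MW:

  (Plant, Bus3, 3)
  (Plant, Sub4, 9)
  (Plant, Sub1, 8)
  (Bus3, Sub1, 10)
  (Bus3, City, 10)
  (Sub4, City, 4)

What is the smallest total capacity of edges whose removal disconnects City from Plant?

Augment Plant→Bus3→City: bottleneck 3, flow now 3.
Augment Plant→Sub4→City: bottleneck 4, flow now 7.
No augmenting path remains; maximum flow = 7.
By max-flow min-cut, the minimum cut capacity equals the max flow.
In the residual graph, reachable from Plant: {Plant, Sub4, Sub1}.
Min-cut edges: Plant→Bus3 (3), Sub4→City (4); capacity 3 + 4 = 7.

7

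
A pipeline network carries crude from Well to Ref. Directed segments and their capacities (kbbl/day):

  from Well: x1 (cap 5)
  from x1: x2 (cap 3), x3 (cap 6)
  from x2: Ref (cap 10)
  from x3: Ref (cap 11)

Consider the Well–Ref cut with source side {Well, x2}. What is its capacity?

15

Edges leaving {Well, x2}: Well→x1 (5), x2→Ref (10).
Cut capacity = 5 + 10 = 15.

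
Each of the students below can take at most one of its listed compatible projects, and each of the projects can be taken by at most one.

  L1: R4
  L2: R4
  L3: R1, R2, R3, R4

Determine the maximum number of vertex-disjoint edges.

Unit-capacity flow: source→left, listed edges, right→sink; max matching = max flow.
Augmenting path L1→R4 (+1); matched 1.
Augmenting path L3→R1 (+1); matched 2.
No augmenting path remains; maximum matching = 2.
König certificate: {L3, R4} is a vertex cover of size 2 (every listed pair touches it), so no matching can be larger.

2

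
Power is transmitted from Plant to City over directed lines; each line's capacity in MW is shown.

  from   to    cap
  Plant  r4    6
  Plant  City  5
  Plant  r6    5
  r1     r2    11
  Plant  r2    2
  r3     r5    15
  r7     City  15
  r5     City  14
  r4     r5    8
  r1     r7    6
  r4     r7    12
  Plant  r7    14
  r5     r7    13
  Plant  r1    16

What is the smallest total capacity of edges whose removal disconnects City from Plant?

26

Augment Plant→City: bottleneck 5, flow now 5.
Augment Plant→r7→City: bottleneck 14, flow now 19.
Augment Plant→r1→r7→City: bottleneck 1, flow now 20.
Augment Plant→r4→r5→City: bottleneck 6, flow now 26.
No augmenting path remains; maximum flow = 26.
By max-flow min-cut, the minimum cut capacity equals the max flow.
In the residual graph, reachable from Plant: {Plant, r1, r2, r6, r7}.
Min-cut edges: Plant→r4 (6), Plant→City (5), r7→City (15); capacity 6 + 5 + 15 = 26.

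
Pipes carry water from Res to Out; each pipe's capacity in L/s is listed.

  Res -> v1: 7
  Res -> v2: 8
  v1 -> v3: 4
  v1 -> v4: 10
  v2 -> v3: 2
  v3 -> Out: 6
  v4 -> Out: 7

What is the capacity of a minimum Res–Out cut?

9

Augment Res→v1→v3→Out: bottleneck 4, flow now 4.
Augment Res→v1→v4→Out: bottleneck 3, flow now 7.
Augment Res→v2→v3→Out: bottleneck 2, flow now 9.
No augmenting path remains; maximum flow = 9.
By max-flow min-cut, the minimum cut capacity equals the max flow.
In the residual graph, reachable from Res: {Res, v2}.
Min-cut edges: Res→v1 (7), v2→v3 (2); capacity 7 + 2 = 9.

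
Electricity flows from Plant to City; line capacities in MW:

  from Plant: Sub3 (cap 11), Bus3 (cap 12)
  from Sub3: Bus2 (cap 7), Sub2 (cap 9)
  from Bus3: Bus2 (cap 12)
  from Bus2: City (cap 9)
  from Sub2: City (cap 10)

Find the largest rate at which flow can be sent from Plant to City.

Augment Plant→Sub3→Bus2→City: bottleneck 7, flow now 7.
Augment Plant→Sub3→Sub2→City: bottleneck 4, flow now 11.
Augment Plant→Bus3→Bus2→City: bottleneck 2, flow now 13.
Augment Plant→Bus3→Bus2→Sub3→Sub2→City: bottleneck 5, flow now 18. (uses reverse residual edge)
No augmenting path remains; maximum flow = 18.
In the residual graph, reachable from Plant: {Plant, Sub3, Bus3, Bus2}.
Min-cut edges: Sub3→Sub2 (9), Bus2→City (9); capacity 9 + 9 = 18.
This cut is saturated, so no flow can exceed 18.

18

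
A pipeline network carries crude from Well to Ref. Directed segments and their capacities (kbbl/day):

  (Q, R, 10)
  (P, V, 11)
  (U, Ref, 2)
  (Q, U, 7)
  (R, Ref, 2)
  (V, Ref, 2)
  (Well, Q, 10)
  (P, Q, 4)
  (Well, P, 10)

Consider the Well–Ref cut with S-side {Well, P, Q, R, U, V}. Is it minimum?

Given cut capacity: 2 + 2 + 2 = 6.
Augment Well→P→V→Ref: bottleneck 2, flow now 2.
Augment Well→Q→R→Ref: bottleneck 2, flow now 4.
Augment Well→Q→U→Ref: bottleneck 2, flow now 6.
No augmenting path remains; maximum flow = 6.
Cut capacity 6 equals the max flow, so it is a minimum cut.

Yes — it is a minimum cut (capacity 6).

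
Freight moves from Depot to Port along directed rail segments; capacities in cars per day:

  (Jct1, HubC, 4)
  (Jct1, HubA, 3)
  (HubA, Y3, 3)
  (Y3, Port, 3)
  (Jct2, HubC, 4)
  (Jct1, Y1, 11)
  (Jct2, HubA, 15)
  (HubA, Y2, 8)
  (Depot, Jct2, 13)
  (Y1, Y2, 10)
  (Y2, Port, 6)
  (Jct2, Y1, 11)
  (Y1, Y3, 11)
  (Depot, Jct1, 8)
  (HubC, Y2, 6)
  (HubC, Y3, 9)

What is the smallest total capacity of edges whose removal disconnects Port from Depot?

Augment Depot→Jct1→HubA→Y2→Port: bottleneck 3, flow now 3.
Augment Depot→Jct1→Y1→Y2→Port: bottleneck 3, flow now 6.
Augment Depot→Jct1→Y1→Y3→Port: bottleneck 2, flow now 8.
Augment Depot→Jct2→HubA→Y3→Port: bottleneck 1, flow now 9.
No augmenting path remains; maximum flow = 9.
By max-flow min-cut, the minimum cut capacity equals the max flow.
In the residual graph, reachable from Depot: {Depot, Jct1, Jct2, HubA, Y1, HubC, Y2, Y3}.
Min-cut edges: Y2→Port (6), Y3→Port (3); capacity 6 + 3 = 9.

9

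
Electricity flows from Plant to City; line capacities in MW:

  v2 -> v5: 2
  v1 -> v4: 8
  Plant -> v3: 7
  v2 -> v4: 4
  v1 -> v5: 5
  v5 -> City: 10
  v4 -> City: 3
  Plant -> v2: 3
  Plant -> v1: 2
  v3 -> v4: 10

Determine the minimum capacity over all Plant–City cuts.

Augment Plant→v1→v4→City: bottleneck 2, flow now 2.
Augment Plant→v2→v4→City: bottleneck 1, flow now 3.
Augment Plant→v2→v5→City: bottleneck 2, flow now 5.
Augment Plant→v3→v4→v1→v5→City: bottleneck 2, flow now 7. (uses reverse residual edge)
No augmenting path remains; maximum flow = 7.
By max-flow min-cut, the minimum cut capacity equals the max flow.
In the residual graph, reachable from Plant: {Plant, v2, v3, v4}.
Min-cut edges: Plant→v1 (2), v2→v5 (2), v4→City (3); capacity 2 + 2 + 3 = 7.

7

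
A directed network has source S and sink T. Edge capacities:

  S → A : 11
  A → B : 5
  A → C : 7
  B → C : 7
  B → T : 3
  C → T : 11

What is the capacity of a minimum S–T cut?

11

Augment S→A→B→T: bottleneck 3, flow now 3.
Augment S→A→C→T: bottleneck 7, flow now 10.
Augment S→A→B→C→T: bottleneck 1, flow now 11.
No augmenting path remains; maximum flow = 11.
By max-flow min-cut, the minimum cut capacity equals the max flow.
In the residual graph, reachable from S: {S}.
Min-cut edges: S→A (11); capacity 11 = 11.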